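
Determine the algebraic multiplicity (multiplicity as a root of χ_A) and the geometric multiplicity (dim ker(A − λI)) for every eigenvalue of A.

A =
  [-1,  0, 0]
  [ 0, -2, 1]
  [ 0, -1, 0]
λ = -1: alg = 3, geom = 2

Step 1 — factor the characteristic polynomial to read off the algebraic multiplicities:
  χ_A(x) = (x + 1)^3

Step 2 — compute geometric multiplicities via the rank-nullity identity g(λ) = n − rank(A − λI):
  rank(A − (-1)·I) = 1, so dim ker(A − (-1)·I) = n − 1 = 2

Summary:
  λ = -1: algebraic multiplicity = 3, geometric multiplicity = 2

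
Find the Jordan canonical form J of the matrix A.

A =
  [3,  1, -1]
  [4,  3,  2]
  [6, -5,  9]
J_3(5)

The characteristic polynomial is
  det(x·I − A) = x^3 - 15*x^2 + 75*x - 125 = (x - 5)^3

Eigenvalues and multiplicities (the geometric multiplicity of λ is n − rank(A − λI), which equals the number of Jordan blocks for λ):
  λ = 5: algebraic multiplicity = 3, geometric multiplicity = 1

Determining the block sizes for each eigenvalue:
  λ = 5: one block (gm = 1), so the single block has size am = 3 → block sizes [3]

Assembling the blocks gives a Jordan form
J =
  [5, 1, 0]
  [0, 5, 1]
  [0, 0, 5]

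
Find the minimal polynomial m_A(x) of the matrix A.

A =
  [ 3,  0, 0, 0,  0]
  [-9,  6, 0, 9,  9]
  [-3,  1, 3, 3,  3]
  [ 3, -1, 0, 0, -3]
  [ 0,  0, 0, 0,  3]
x^2 - 6*x + 9

The characteristic polynomial is χ_A(x) = (x - 3)^5, so the eigenvalues are known. The minimal polynomial is
  m_A(x) = Π_λ (x − λ)^{k_λ}
where k_λ is the size of the *largest* Jordan block for λ (equivalently, the smallest k with (A − λI)^k v = 0 for every generalised eigenvector v of λ).

  λ = 3: largest Jordan block has size 2, contributing (x − 3)^2

So m_A(x) = (x - 3)^2 = x^2 - 6*x + 9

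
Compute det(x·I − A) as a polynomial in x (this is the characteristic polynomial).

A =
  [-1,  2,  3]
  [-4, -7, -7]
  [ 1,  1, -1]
x^3 + 9*x^2 + 27*x + 27

Expanding det(x·I − A) (e.g. by cofactor expansion or by noting that A is similar to its Jordan form J, which has the same characteristic polynomial as A) gives
  χ_A(x) = x^3 + 9*x^2 + 27*x + 27
which factors as (x + 3)^3. The eigenvalues (with algebraic multiplicities) are λ = -3 with multiplicity 3.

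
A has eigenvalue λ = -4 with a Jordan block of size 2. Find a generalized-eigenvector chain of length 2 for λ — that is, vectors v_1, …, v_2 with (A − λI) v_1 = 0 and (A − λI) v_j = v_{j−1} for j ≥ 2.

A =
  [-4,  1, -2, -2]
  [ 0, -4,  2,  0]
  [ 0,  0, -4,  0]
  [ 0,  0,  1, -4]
A Jordan chain for λ = -4 of length 2:
v_1 = (1, 0, 0, 0)ᵀ
v_2 = (0, 1, 0, 0)ᵀ

Let N = A − (-4)·I. We want v_2 with N^2 v_2 = 0 but N^1 v_2 ≠ 0; then v_{j-1} := N · v_j for j = 2, …, 2.

Pick v_2 = (0, 1, 0, 0)ᵀ.
Then v_1 = N · v_2 = (1, 0, 0, 0)ᵀ.

Sanity check: (A − (-4)·I) v_1 = (0, 0, 0, 0)ᵀ = 0. ✓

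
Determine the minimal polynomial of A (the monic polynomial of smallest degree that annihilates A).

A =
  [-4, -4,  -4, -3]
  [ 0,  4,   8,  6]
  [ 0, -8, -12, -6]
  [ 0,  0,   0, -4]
x^2 + 8*x + 16

The characteristic polynomial is χ_A(x) = (x + 4)^4, so the eigenvalues are known. The minimal polynomial is
  m_A(x) = Π_λ (x − λ)^{k_λ}
where k_λ is the size of the *largest* Jordan block for λ (equivalently, the smallest k with (A − λI)^k v = 0 for every generalised eigenvector v of λ).

  λ = -4: largest Jordan block has size 2, contributing (x + 4)^2

So m_A(x) = (x + 4)^2 = x^2 + 8*x + 16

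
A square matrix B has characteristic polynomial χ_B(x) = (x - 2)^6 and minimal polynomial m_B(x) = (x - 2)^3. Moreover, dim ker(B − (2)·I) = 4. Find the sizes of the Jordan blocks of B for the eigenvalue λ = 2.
Block sizes for λ = 2: [3, 1, 1, 1]

Step 1 — from the characteristic polynomial, algebraic multiplicity of λ = 2 is 6. From dim ker(B − (2)·I) = 4, there are exactly 4 Jordan blocks for λ = 2.
Step 2 — from the minimal polynomial, the factor (x − 2)^3 tells us the largest block for λ = 2 has size 3.
Step 3 — with total size 6, 4 blocks, and largest block 3, the block sizes (in nonincreasing order) are [3, 1, 1, 1].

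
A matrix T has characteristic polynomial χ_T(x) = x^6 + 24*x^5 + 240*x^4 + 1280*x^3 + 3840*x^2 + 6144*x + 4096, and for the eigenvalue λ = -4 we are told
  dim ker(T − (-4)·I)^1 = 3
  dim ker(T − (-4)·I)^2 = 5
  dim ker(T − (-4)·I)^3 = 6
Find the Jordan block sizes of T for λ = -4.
Block sizes for λ = -4: [3, 2, 1]

From the dimensions of kernels of powers, the number of Jordan blocks of size at least j is d_j − d_{j−1} where d_j = dim ker(N^j) (with d_0 = 0). Computing the differences gives [3, 2, 1].
The number of blocks of size exactly k is (#blocks of size ≥ k) − (#blocks of size ≥ k + 1), so the partition is: 1 block(s) of size 1, 1 block(s) of size 2, 1 block(s) of size 3.
In nonincreasing order the block sizes are [3, 2, 1].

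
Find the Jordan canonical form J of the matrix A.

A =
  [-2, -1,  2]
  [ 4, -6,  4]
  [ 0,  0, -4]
J_2(-4) ⊕ J_1(-4)

The characteristic polynomial is
  det(x·I − A) = x^3 + 12*x^2 + 48*x + 64 = (x + 4)^3

Eigenvalues and multiplicities (the geometric multiplicity of λ is n − rank(A − λI), which equals the number of Jordan blocks for λ):
  λ = -4: algebraic multiplicity = 3, geometric multiplicity = 2

Determining the block sizes for each eigenvalue:
  λ = -4: 2 blocks summing to 3 forces exactly one block of size 2 and the rest size 1 → block sizes [2, 1]

Assembling the blocks gives a Jordan form
J =
  [-4,  1,  0]
  [ 0, -4,  0]
  [ 0,  0, -4]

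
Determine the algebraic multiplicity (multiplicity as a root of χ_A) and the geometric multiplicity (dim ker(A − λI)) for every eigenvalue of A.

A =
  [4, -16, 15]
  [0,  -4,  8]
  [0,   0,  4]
λ = -4: alg = 1, geom = 1; λ = 4: alg = 2, geom = 1

Step 1 — factor the characteristic polynomial to read off the algebraic multiplicities:
  χ_A(x) = (x - 4)^2*(x + 4)

Step 2 — compute geometric multiplicities via the rank-nullity identity g(λ) = n − rank(A − λI):
  rank(A − (-4)·I) = 2, so dim ker(A − (-4)·I) = n − 2 = 1
  rank(A − (4)·I) = 2, so dim ker(A − (4)·I) = n − 2 = 1

Summary:
  λ = -4: algebraic multiplicity = 1, geometric multiplicity = 1
  λ = 4: algebraic multiplicity = 2, geometric multiplicity = 1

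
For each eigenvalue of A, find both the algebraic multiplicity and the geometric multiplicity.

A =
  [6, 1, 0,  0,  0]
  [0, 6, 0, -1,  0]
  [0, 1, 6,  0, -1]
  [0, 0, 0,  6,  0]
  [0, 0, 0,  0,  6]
λ = 6: alg = 5, geom = 2

Step 1 — factor the characteristic polynomial to read off the algebraic multiplicities:
  χ_A(x) = (x - 6)^5

Step 2 — compute geometric multiplicities via the rank-nullity identity g(λ) = n − rank(A − λI):
  rank(A − (6)·I) = 3, so dim ker(A − (6)·I) = n − 3 = 2

Summary:
  λ = 6: algebraic multiplicity = 5, geometric multiplicity = 2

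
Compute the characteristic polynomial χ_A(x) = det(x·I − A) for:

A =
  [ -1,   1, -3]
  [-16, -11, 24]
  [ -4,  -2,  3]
x^3 + 9*x^2 + 27*x + 27

Expanding det(x·I − A) (e.g. by cofactor expansion or by noting that A is similar to its Jordan form J, which has the same characteristic polynomial as A) gives
  χ_A(x) = x^3 + 9*x^2 + 27*x + 27
which factors as (x + 3)^3. The eigenvalues (with algebraic multiplicities) are λ = -3 with multiplicity 3.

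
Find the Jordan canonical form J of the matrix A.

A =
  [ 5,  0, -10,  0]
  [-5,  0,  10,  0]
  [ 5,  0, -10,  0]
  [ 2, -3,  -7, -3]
J_1(-5) ⊕ J_1(-3) ⊕ J_1(0) ⊕ J_1(0)

The characteristic polynomial is
  det(x·I − A) = x^4 + 8*x^3 + 15*x^2 = x^2*(x + 3)*(x + 5)

Eigenvalues and multiplicities (the geometric multiplicity of λ is n − rank(A − λI), which equals the number of Jordan blocks for λ):
  λ = -5: algebraic multiplicity = 1, geometric multiplicity = 1
  λ = -3: algebraic multiplicity = 1, geometric multiplicity = 1
  λ = 0: algebraic multiplicity = 2, geometric multiplicity = 2

Determining the block sizes for each eigenvalue:
  λ = -5: one block (gm = 1), so the single block has size am = 1 → block sizes [1]
  λ = -3: one block (gm = 1), so the single block has size am = 1 → block sizes [1]
  λ = 0: gm = am = 2, so every block has size 1 → block sizes [1, 1]

Assembling the blocks gives a Jordan form
J =
  [-5,  0, 0, 0]
  [ 0, -3, 0, 0]
  [ 0,  0, 0, 0]
  [ 0,  0, 0, 0]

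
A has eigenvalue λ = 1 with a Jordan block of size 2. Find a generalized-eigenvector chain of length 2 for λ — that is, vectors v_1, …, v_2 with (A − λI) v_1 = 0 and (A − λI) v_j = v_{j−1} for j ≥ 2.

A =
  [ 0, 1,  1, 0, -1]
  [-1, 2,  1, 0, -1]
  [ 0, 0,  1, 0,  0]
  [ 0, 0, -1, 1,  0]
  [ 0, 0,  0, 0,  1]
A Jordan chain for λ = 1 of length 2:
v_1 = (-1, -1, 0, 0, 0)ᵀ
v_2 = (1, 0, 0, 0, 0)ᵀ

Let N = A − (1)·I. We want v_2 with N^2 v_2 = 0 but N^1 v_2 ≠ 0; then v_{j-1} := N · v_j for j = 2, …, 2.

Pick v_2 = (1, 0, 0, 0, 0)ᵀ.
Then v_1 = N · v_2 = (-1, -1, 0, 0, 0)ᵀ.

Sanity check: (A − (1)·I) v_1 = (0, 0, 0, 0, 0)ᵀ = 0. ✓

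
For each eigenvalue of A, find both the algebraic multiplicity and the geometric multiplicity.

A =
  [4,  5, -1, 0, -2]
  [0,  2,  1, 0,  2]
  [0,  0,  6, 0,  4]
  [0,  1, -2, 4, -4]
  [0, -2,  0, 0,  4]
λ = 4: alg = 5, geom = 3

Step 1 — factor the characteristic polynomial to read off the algebraic multiplicities:
  χ_A(x) = (x - 4)^5

Step 2 — compute geometric multiplicities via the rank-nullity identity g(λ) = n − rank(A − λI):
  rank(A − (4)·I) = 2, so dim ker(A − (4)·I) = n − 2 = 3

Summary:
  λ = 4: algebraic multiplicity = 5, geometric multiplicity = 3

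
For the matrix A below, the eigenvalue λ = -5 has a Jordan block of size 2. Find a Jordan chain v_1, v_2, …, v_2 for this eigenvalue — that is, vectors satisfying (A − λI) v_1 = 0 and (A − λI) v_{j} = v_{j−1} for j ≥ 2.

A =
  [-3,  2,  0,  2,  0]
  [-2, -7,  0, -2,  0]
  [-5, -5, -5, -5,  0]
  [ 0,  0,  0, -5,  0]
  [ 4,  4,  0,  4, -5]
A Jordan chain for λ = -5 of length 2:
v_1 = (2, -2, -5, 0, 4)ᵀ
v_2 = (1, 0, 0, 0, 0)ᵀ

Let N = A − (-5)·I. We want v_2 with N^2 v_2 = 0 but N^1 v_2 ≠ 0; then v_{j-1} := N · v_j for j = 2, …, 2.

Pick v_2 = (1, 0, 0, 0, 0)ᵀ.
Then v_1 = N · v_2 = (2, -2, -5, 0, 4)ᵀ.

Sanity check: (A − (-5)·I) v_1 = (0, 0, 0, 0, 0)ᵀ = 0. ✓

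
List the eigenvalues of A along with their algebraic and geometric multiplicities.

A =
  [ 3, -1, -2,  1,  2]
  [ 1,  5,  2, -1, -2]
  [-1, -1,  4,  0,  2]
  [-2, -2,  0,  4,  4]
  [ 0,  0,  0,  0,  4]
λ = 4: alg = 5, geom = 3

Step 1 — factor the characteristic polynomial to read off the algebraic multiplicities:
  χ_A(x) = (x - 4)^5

Step 2 — compute geometric multiplicities via the rank-nullity identity g(λ) = n − rank(A − λI):
  rank(A − (4)·I) = 2, so dim ker(A − (4)·I) = n − 2 = 3

Summary:
  λ = 4: algebraic multiplicity = 5, geometric multiplicity = 3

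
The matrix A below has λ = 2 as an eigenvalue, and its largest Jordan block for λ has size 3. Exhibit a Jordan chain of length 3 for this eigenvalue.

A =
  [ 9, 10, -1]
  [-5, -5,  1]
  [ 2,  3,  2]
A Jordan chain for λ = 2 of length 3:
v_1 = (-3, 2, -1)ᵀ
v_2 = (7, -5, 2)ᵀ
v_3 = (1, 0, 0)ᵀ

Let N = A − (2)·I. We want v_3 with N^3 v_3 = 0 but N^2 v_3 ≠ 0; then v_{j-1} := N · v_j for j = 3, …, 2.

Pick v_3 = (1, 0, 0)ᵀ.
Then v_2 = N · v_3 = (7, -5, 2)ᵀ.
Then v_1 = N · v_2 = (-3, 2, -1)ᵀ.

Sanity check: (A − (2)·I) v_1 = (0, 0, 0)ᵀ = 0. ✓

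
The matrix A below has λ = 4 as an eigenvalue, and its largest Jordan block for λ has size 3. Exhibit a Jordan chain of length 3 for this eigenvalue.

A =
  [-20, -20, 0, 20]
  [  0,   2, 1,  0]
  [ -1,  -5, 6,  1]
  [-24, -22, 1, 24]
A Jordan chain for λ = 4 of length 3:
v_1 = (0, 1, 2, 1)ᵀ
v_2 = (0, 12, 25, 12)ᵀ
v_3 = (5, -6, 0, 0)ᵀ

Let N = A − (4)·I. We want v_3 with N^3 v_3 = 0 but N^2 v_3 ≠ 0; then v_{j-1} := N · v_j for j = 3, …, 2.

Pick v_3 = (5, -6, 0, 0)ᵀ.
Then v_2 = N · v_3 = (0, 12, 25, 12)ᵀ.
Then v_1 = N · v_2 = (0, 1, 2, 1)ᵀ.

Sanity check: (A − (4)·I) v_1 = (0, 0, 0, 0)ᵀ = 0. ✓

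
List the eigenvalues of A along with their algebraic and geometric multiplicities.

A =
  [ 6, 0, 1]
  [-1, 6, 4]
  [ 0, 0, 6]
λ = 6: alg = 3, geom = 1

Step 1 — factor the characteristic polynomial to read off the algebraic multiplicities:
  χ_A(x) = (x - 6)^3

Step 2 — compute geometric multiplicities via the rank-nullity identity g(λ) = n − rank(A − λI):
  rank(A − (6)·I) = 2, so dim ker(A − (6)·I) = n − 2 = 1

Summary:
  λ = 6: algebraic multiplicity = 3, geometric multiplicity = 1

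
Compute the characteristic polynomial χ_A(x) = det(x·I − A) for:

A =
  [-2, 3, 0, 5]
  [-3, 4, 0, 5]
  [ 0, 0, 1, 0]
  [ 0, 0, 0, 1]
x^4 - 4*x^3 + 6*x^2 - 4*x + 1

Expanding det(x·I − A) (e.g. by cofactor expansion or by noting that A is similar to its Jordan form J, which has the same characteristic polynomial as A) gives
  χ_A(x) = x^4 - 4*x^3 + 6*x^2 - 4*x + 1
which factors as (x - 1)^4. The eigenvalues (with algebraic multiplicities) are λ = 1 with multiplicity 4.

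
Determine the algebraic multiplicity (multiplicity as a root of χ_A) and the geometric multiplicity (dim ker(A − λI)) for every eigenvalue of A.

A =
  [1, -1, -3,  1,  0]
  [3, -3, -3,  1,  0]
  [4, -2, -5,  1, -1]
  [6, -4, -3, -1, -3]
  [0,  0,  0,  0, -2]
λ = -2: alg = 5, geom = 3

Step 1 — factor the characteristic polynomial to read off the algebraic multiplicities:
  χ_A(x) = (x + 2)^5

Step 2 — compute geometric multiplicities via the rank-nullity identity g(λ) = n − rank(A − λI):
  rank(A − (-2)·I) = 2, so dim ker(A − (-2)·I) = n − 2 = 3

Summary:
  λ = -2: algebraic multiplicity = 5, geometric multiplicity = 3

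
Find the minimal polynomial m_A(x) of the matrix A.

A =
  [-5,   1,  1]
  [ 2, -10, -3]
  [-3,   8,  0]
x^3 + 15*x^2 + 75*x + 125

The characteristic polynomial is χ_A(x) = (x + 5)^3, so the eigenvalues are known. The minimal polynomial is
  m_A(x) = Π_λ (x − λ)^{k_λ}
where k_λ is the size of the *largest* Jordan block for λ (equivalently, the smallest k with (A − λI)^k v = 0 for every generalised eigenvector v of λ).

  λ = -5: largest Jordan block has size 3, contributing (x + 5)^3

So m_A(x) = (x + 5)^3 = x^3 + 15*x^2 + 75*x + 125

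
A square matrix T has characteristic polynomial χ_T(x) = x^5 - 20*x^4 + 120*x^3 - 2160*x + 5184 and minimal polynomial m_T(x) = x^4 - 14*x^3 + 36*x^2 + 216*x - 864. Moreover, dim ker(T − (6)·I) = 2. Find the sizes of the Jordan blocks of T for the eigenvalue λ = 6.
Block sizes for λ = 6: [3, 1]

Step 1 — from the characteristic polynomial, algebraic multiplicity of λ = 6 is 4. From dim ker(T − (6)·I) = 2, there are exactly 2 Jordan blocks for λ = 6.
Step 2 — from the minimal polynomial, the factor (x − 6)^3 tells us the largest block for λ = 6 has size 3.
Step 3 — with total size 4, 2 blocks, and largest block 3, the block sizes (in nonincreasing order) are [3, 1].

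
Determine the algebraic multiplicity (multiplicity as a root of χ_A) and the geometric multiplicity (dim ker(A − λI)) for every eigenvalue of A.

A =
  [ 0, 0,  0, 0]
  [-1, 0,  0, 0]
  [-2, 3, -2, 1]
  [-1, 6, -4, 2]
λ = 0: alg = 4, geom = 2

Step 1 — factor the characteristic polynomial to read off the algebraic multiplicities:
  χ_A(x) = x^4

Step 2 — compute geometric multiplicities via the rank-nullity identity g(λ) = n − rank(A − λI):
  rank(A − (0)·I) = 2, so dim ker(A − (0)·I) = n − 2 = 2

Summary:
  λ = 0: algebraic multiplicity = 4, geometric multiplicity = 2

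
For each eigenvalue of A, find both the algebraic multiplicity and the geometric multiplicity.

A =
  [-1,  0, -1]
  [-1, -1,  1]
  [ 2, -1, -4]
λ = -2: alg = 3, geom = 1

Step 1 — factor the characteristic polynomial to read off the algebraic multiplicities:
  χ_A(x) = (x + 2)^3

Step 2 — compute geometric multiplicities via the rank-nullity identity g(λ) = n − rank(A − λI):
  rank(A − (-2)·I) = 2, so dim ker(A − (-2)·I) = n − 2 = 1

Summary:
  λ = -2: algebraic multiplicity = 3, geometric multiplicity = 1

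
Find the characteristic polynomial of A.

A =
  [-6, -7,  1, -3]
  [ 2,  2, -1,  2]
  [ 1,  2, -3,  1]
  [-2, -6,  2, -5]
x^4 + 12*x^3 + 54*x^2 + 108*x + 81

Expanding det(x·I − A) (e.g. by cofactor expansion or by noting that A is similar to its Jordan form J, which has the same characteristic polynomial as A) gives
  χ_A(x) = x^4 + 12*x^3 + 54*x^2 + 108*x + 81
which factors as (x + 3)^4. The eigenvalues (with algebraic multiplicities) are λ = -3 with multiplicity 4.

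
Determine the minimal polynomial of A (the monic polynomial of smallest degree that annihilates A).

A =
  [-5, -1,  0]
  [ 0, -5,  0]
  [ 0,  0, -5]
x^2 + 10*x + 25

The characteristic polynomial is χ_A(x) = (x + 5)^3, so the eigenvalues are known. The minimal polynomial is
  m_A(x) = Π_λ (x − λ)^{k_λ}
where k_λ is the size of the *largest* Jordan block for λ (equivalently, the smallest k with (A − λI)^k v = 0 for every generalised eigenvector v of λ).

  λ = -5: largest Jordan block has size 2, contributing (x + 5)^2

So m_A(x) = (x + 5)^2 = x^2 + 10*x + 25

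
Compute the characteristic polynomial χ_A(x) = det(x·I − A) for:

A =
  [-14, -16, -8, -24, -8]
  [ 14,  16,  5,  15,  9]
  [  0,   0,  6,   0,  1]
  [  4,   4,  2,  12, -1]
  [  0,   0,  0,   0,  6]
x^5 - 26*x^4 + 264*x^3 - 1296*x^2 + 3024*x - 2592

Expanding det(x·I − A) (e.g. by cofactor expansion or by noting that A is similar to its Jordan form J, which has the same characteristic polynomial as A) gives
  χ_A(x) = x^5 - 26*x^4 + 264*x^3 - 1296*x^2 + 3024*x - 2592
which factors as (x - 6)^4*(x - 2). The eigenvalues (with algebraic multiplicities) are λ = 2 with multiplicity 1, λ = 6 with multiplicity 4.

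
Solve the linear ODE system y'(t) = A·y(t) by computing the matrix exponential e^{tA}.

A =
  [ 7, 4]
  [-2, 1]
e^{tA} =
  [2*exp(5*t) - exp(3*t), 2*exp(5*t) - 2*exp(3*t)]
  [-exp(5*t) + exp(3*t), -exp(5*t) + 2*exp(3*t)]

Strategy: write A = P · J · P⁻¹ where J is a Jordan canonical form, so e^{tA} = P · e^{tJ} · P⁻¹, and e^{tJ} can be computed block-by-block.

A has Jordan form
J =
  [3, 0]
  [0, 5]
(up to reordering of blocks).

Per-block formulas:
  For a 1×1 block at λ = 5: exp(t · [5]) = [e^(5t)].
  For a 1×1 block at λ = 3: exp(t · [3]) = [e^(3t)].

After assembling e^{tJ} and conjugating by P, we get:

e^{tA} =
  [2*exp(5*t) - exp(3*t), 2*exp(5*t) - 2*exp(3*t)]
  [-exp(5*t) + exp(3*t), -exp(5*t) + 2*exp(3*t)]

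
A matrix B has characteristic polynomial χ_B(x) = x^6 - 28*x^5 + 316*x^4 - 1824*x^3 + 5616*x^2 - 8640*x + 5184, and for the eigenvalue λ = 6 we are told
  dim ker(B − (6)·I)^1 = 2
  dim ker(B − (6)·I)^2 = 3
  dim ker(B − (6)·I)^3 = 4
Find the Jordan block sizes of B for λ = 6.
Block sizes for λ = 6: [3, 1]

From the dimensions of kernels of powers, the number of Jordan blocks of size at least j is d_j − d_{j−1} where d_j = dim ker(N^j) (with d_0 = 0). Computing the differences gives [2, 1, 1].
The number of blocks of size exactly k is (#blocks of size ≥ k) − (#blocks of size ≥ k + 1), so the partition is: 1 block(s) of size 1, 1 block(s) of size 3.
In nonincreasing order the block sizes are [3, 1].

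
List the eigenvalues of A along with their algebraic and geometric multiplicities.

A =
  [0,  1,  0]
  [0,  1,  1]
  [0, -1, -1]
λ = 0: alg = 3, geom = 1

Step 1 — factor the characteristic polynomial to read off the algebraic multiplicities:
  χ_A(x) = x^3

Step 2 — compute geometric multiplicities via the rank-nullity identity g(λ) = n − rank(A − λI):
  rank(A − (0)·I) = 2, so dim ker(A − (0)·I) = n − 2 = 1

Summary:
  λ = 0: algebraic multiplicity = 3, geometric multiplicity = 1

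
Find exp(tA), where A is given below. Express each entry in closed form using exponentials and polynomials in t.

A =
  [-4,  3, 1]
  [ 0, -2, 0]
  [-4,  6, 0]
e^{tA} =
  [-2*t*exp(-2*t) + exp(-2*t), 3*t*exp(-2*t), t*exp(-2*t)]
  [0, exp(-2*t), 0]
  [-4*t*exp(-2*t), 6*t*exp(-2*t), 2*t*exp(-2*t) + exp(-2*t)]

Strategy: write A = P · J · P⁻¹ where J is a Jordan canonical form, so e^{tA} = P · e^{tJ} · P⁻¹, and e^{tJ} can be computed block-by-block.

A has Jordan form
J =
  [-2,  1,  0]
  [ 0, -2,  0]
  [ 0,  0, -2]
(up to reordering of blocks).

Per-block formulas:
  For a 2×2 Jordan block J_2(-2): exp(t · J_2(-2)) = e^(-2t)·(I + t·N), where N is the 2×2 nilpotent shift.
  For a 1×1 block at λ = -2: exp(t · [-2]) = [e^(-2t)].

After assembling e^{tJ} and conjugating by P, we get:

e^{tA} =
  [-2*t*exp(-2*t) + exp(-2*t), 3*t*exp(-2*t), t*exp(-2*t)]
  [0, exp(-2*t), 0]
  [-4*t*exp(-2*t), 6*t*exp(-2*t), 2*t*exp(-2*t) + exp(-2*t)]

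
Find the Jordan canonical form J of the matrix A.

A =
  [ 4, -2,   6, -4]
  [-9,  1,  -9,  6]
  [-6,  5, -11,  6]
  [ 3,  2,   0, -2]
J_3(-2) ⊕ J_1(-2)

The characteristic polynomial is
  det(x·I − A) = x^4 + 8*x^3 + 24*x^2 + 32*x + 16 = (x + 2)^4

Eigenvalues and multiplicities (the geometric multiplicity of λ is n − rank(A − λI), which equals the number of Jordan blocks for λ):
  λ = -2: algebraic multiplicity = 4, geometric multiplicity = 2

Determining the block sizes for each eigenvalue:
  λ = -2: with am = 4 and gm = 2, the partition is not yet determined (e.g. several partitions of 4 into 2 parts exist). Let N = A − (-2)·I. Computing rank(N^1) = 2, rank(N^2) = 1, rank(N^3) = 0; the number of blocks of size ≥ j is rank(N^{j−1}) − rank(N^j), giving [2, 1, 1]. So we have 1 block(s) of size 3, 1 block(s) of size 1 → block sizes [3, 1]

Assembling the blocks gives a Jordan form
J =
  [-2,  1,  0,  0]
  [ 0, -2,  1,  0]
  [ 0,  0, -2,  0]
  [ 0,  0,  0, -2]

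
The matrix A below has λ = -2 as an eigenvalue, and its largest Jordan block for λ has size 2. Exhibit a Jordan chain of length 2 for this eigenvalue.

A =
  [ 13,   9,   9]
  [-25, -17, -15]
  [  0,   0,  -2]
A Jordan chain for λ = -2 of length 2:
v_1 = (15, -25, 0)ᵀ
v_2 = (1, 0, 0)ᵀ

Let N = A − (-2)·I. We want v_2 with N^2 v_2 = 0 but N^1 v_2 ≠ 0; then v_{j-1} := N · v_j for j = 2, …, 2.

Pick v_2 = (1, 0, 0)ᵀ.
Then v_1 = N · v_2 = (15, -25, 0)ᵀ.

Sanity check: (A − (-2)·I) v_1 = (0, 0, 0)ᵀ = 0. ✓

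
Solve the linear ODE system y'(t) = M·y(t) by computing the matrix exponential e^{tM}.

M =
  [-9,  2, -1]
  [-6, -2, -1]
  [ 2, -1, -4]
e^{tM} =
  [t^2*exp(-5*t) - 4*t*exp(-5*t) + exp(-5*t), -t^2*exp(-5*t)/2 + 2*t*exp(-5*t), t^2*exp(-5*t)/2 - t*exp(-5*t)]
  [2*t^2*exp(-5*t) - 6*t*exp(-5*t), -t^2*exp(-5*t) + 3*t*exp(-5*t) + exp(-5*t), t^2*exp(-5*t) - t*exp(-5*t)]
  [2*t*exp(-5*t), -t*exp(-5*t), t*exp(-5*t) + exp(-5*t)]

Strategy: write M = P · J · P⁻¹ where J is a Jordan canonical form, so e^{tM} = P · e^{tJ} · P⁻¹, and e^{tJ} can be computed block-by-block.

M has Jordan form
J =
  [-5,  1,  0]
  [ 0, -5,  1]
  [ 0,  0, -5]
(up to reordering of blocks).

Per-block formulas:
  For a 3×3 Jordan block J_3(-5): exp(t · J_3(-5)) = e^(-5t)·(I + t·N + (t^2/2)·N^2), where N is the 3×3 nilpotent shift.

After assembling e^{tJ} and conjugating by P, we get:

e^{tM} =
  [t^2*exp(-5*t) - 4*t*exp(-5*t) + exp(-5*t), -t^2*exp(-5*t)/2 + 2*t*exp(-5*t), t^2*exp(-5*t)/2 - t*exp(-5*t)]
  [2*t^2*exp(-5*t) - 6*t*exp(-5*t), -t^2*exp(-5*t) + 3*t*exp(-5*t) + exp(-5*t), t^2*exp(-5*t) - t*exp(-5*t)]
  [2*t*exp(-5*t), -t*exp(-5*t), t*exp(-5*t) + exp(-5*t)]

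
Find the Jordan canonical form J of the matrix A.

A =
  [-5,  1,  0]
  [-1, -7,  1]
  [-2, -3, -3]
J_3(-5)

The characteristic polynomial is
  det(x·I − A) = x^3 + 15*x^2 + 75*x + 125 = (x + 5)^3

Eigenvalues and multiplicities (the geometric multiplicity of λ is n − rank(A − λI), which equals the number of Jordan blocks for λ):
  λ = -5: algebraic multiplicity = 3, geometric multiplicity = 1

Determining the block sizes for each eigenvalue:
  λ = -5: one block (gm = 1), so the single block has size am = 3 → block sizes [3]

Assembling the blocks gives a Jordan form
J =
  [-5,  1,  0]
  [ 0, -5,  1]
  [ 0,  0, -5]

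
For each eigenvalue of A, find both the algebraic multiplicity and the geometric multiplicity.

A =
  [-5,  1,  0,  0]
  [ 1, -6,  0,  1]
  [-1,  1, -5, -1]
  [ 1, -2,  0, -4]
λ = -5: alg = 4, geom = 2

Step 1 — factor the characteristic polynomial to read off the algebraic multiplicities:
  χ_A(x) = (x + 5)^4

Step 2 — compute geometric multiplicities via the rank-nullity identity g(λ) = n − rank(A − λI):
  rank(A − (-5)·I) = 2, so dim ker(A − (-5)·I) = n − 2 = 2

Summary:
  λ = -5: algebraic multiplicity = 4, geometric multiplicity = 2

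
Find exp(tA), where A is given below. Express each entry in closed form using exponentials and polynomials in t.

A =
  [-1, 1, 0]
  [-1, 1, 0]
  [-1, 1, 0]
e^{tA} =
  [1 - t, t, 0]
  [-t, t + 1, 0]
  [-t, t, 1]

Strategy: write A = P · J · P⁻¹ where J is a Jordan canonical form, so e^{tA} = P · e^{tJ} · P⁻¹, and e^{tJ} can be computed block-by-block.

A has Jordan form
J =
  [0, 1, 0]
  [0, 0, 0]
  [0, 0, 0]
(up to reordering of blocks).

Per-block formulas:
  For a 2×2 Jordan block J_2(0): exp(t · J_2(0)) = e^(0t)·(I + t·N), where N is the 2×2 nilpotent shift.
  For a 1×1 block at λ = 0: exp(t · [0]) = [e^(0t)].

After assembling e^{tJ} and conjugating by P, we get:

e^{tA} =
  [1 - t, t, 0]
  [-t, t + 1, 0]
  [-t, t, 1]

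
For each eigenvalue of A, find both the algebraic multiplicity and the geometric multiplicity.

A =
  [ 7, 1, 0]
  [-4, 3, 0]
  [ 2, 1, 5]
λ = 5: alg = 3, geom = 2

Step 1 — factor the characteristic polynomial to read off the algebraic multiplicities:
  χ_A(x) = (x - 5)^3

Step 2 — compute geometric multiplicities via the rank-nullity identity g(λ) = n − rank(A − λI):
  rank(A − (5)·I) = 1, so dim ker(A − (5)·I) = n − 1 = 2

Summary:
  λ = 5: algebraic multiplicity = 3, geometric multiplicity = 2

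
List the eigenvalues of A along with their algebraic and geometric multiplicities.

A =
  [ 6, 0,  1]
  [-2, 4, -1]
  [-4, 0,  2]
λ = 4: alg = 3, geom = 2

Step 1 — factor the characteristic polynomial to read off the algebraic multiplicities:
  χ_A(x) = (x - 4)^3

Step 2 — compute geometric multiplicities via the rank-nullity identity g(λ) = n − rank(A − λI):
  rank(A − (4)·I) = 1, so dim ker(A − (4)·I) = n − 1 = 2

Summary:
  λ = 4: algebraic multiplicity = 3, geometric multiplicity = 2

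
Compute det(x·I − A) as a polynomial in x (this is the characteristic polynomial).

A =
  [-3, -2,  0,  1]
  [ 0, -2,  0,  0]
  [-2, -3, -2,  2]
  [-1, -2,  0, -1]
x^4 + 8*x^3 + 24*x^2 + 32*x + 16

Expanding det(x·I − A) (e.g. by cofactor expansion or by noting that A is similar to its Jordan form J, which has the same characteristic polynomial as A) gives
  χ_A(x) = x^4 + 8*x^3 + 24*x^2 + 32*x + 16
which factors as (x + 2)^4. The eigenvalues (with algebraic multiplicities) are λ = -2 with multiplicity 4.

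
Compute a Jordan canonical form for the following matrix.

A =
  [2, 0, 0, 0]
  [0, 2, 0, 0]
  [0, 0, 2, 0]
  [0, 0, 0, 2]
J_1(2) ⊕ J_1(2) ⊕ J_1(2) ⊕ J_1(2)

The characteristic polynomial is
  det(x·I − A) = x^4 - 8*x^3 + 24*x^2 - 32*x + 16 = (x - 2)^4

Eigenvalues and multiplicities (the geometric multiplicity of λ is n − rank(A − λI), which equals the number of Jordan blocks for λ):
  λ = 2: algebraic multiplicity = 4, geometric multiplicity = 4

Determining the block sizes for each eigenvalue:
  λ = 2: gm = am = 4, so every block has size 1 → block sizes [1, 1, 1, 1]

Assembling the blocks gives a Jordan form
J =
  [2, 0, 0, 0]
  [0, 2, 0, 0]
  [0, 0, 2, 0]
  [0, 0, 0, 2]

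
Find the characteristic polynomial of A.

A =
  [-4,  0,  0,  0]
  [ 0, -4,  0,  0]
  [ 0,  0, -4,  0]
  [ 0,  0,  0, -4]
x^4 + 16*x^3 + 96*x^2 + 256*x + 256

Expanding det(x·I − A) (e.g. by cofactor expansion or by noting that A is similar to its Jordan form J, which has the same characteristic polynomial as A) gives
  χ_A(x) = x^4 + 16*x^3 + 96*x^2 + 256*x + 256
which factors as (x + 4)^4. The eigenvalues (with algebraic multiplicities) are λ = -4 with multiplicity 4.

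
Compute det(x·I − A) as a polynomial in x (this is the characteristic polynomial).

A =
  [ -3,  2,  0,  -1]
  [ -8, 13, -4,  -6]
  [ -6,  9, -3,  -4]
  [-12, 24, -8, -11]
x^4 + 4*x^3 + 6*x^2 + 4*x + 1

Expanding det(x·I − A) (e.g. by cofactor expansion or by noting that A is similar to its Jordan form J, which has the same characteristic polynomial as A) gives
  χ_A(x) = x^4 + 4*x^3 + 6*x^2 + 4*x + 1
which factors as (x + 1)^4. The eigenvalues (with algebraic multiplicities) are λ = -1 with multiplicity 4.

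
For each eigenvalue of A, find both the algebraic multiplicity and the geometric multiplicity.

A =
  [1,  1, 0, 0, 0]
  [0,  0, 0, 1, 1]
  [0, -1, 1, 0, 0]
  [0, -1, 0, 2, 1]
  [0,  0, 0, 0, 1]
λ = 1: alg = 5, geom = 3

Step 1 — factor the characteristic polynomial to read off the algebraic multiplicities:
  χ_A(x) = (x - 1)^5

Step 2 — compute geometric multiplicities via the rank-nullity identity g(λ) = n − rank(A − λI):
  rank(A − (1)·I) = 2, so dim ker(A − (1)·I) = n − 2 = 3

Summary:
  λ = 1: algebraic multiplicity = 5, geometric multiplicity = 3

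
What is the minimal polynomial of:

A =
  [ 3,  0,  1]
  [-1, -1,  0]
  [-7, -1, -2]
x^3

The characteristic polynomial is χ_A(x) = x^3, so the eigenvalues are known. The minimal polynomial is
  m_A(x) = Π_λ (x − λ)^{k_λ}
where k_λ is the size of the *largest* Jordan block for λ (equivalently, the smallest k with (A − λI)^k v = 0 for every generalised eigenvector v of λ).

  λ = 0: largest Jordan block has size 3, contributing (x − 0)^3

So m_A(x) = x^3 = x^3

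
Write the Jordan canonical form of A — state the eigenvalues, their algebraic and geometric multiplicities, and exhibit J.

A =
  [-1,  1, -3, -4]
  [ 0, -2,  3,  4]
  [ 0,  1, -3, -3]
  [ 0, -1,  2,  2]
J_3(-1) ⊕ J_1(-1)

The characteristic polynomial is
  det(x·I − A) = x^4 + 4*x^3 + 6*x^2 + 4*x + 1 = (x + 1)^4

Eigenvalues and multiplicities (the geometric multiplicity of λ is n − rank(A − λI), which equals the number of Jordan blocks for λ):
  λ = -1: algebraic multiplicity = 4, geometric multiplicity = 2

Determining the block sizes for each eigenvalue:
  λ = -1: with am = 4 and gm = 2, the partition is not yet determined (e.g. several partitions of 4 into 2 parts exist). Let N = A − (-1)·I. Computing rank(N^1) = 2, rank(N^2) = 1, rank(N^3) = 0; the number of blocks of size ≥ j is rank(N^{j−1}) − rank(N^j), giving [2, 1, 1]. So we have 1 block(s) of size 3, 1 block(s) of size 1 → block sizes [3, 1]

Assembling the blocks gives a Jordan form
J =
  [-1,  1,  0,  0]
  [ 0, -1,  1,  0]
  [ 0,  0, -1,  0]
  [ 0,  0,  0, -1]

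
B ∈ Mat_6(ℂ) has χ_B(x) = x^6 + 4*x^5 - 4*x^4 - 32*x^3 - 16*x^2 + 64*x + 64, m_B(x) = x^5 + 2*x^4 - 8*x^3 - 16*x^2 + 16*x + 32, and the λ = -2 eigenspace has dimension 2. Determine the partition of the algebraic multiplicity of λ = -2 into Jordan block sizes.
Block sizes for λ = -2: [3, 1]

Step 1 — from the characteristic polynomial, algebraic multiplicity of λ = -2 is 4. From dim ker(B − (-2)·I) = 2, there are exactly 2 Jordan blocks for λ = -2.
Step 2 — from the minimal polynomial, the factor (x + 2)^3 tells us the largest block for λ = -2 has size 3.
Step 3 — with total size 4, 2 blocks, and largest block 3, the block sizes (in nonincreasing order) are [3, 1].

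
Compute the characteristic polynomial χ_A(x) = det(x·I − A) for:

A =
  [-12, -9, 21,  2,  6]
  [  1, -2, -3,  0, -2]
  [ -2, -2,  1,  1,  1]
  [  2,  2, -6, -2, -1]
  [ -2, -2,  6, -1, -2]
x^5 + 17*x^4 + 114*x^3 + 378*x^2 + 621*x + 405

Expanding det(x·I − A) (e.g. by cofactor expansion or by noting that A is similar to its Jordan form J, which has the same characteristic polynomial as A) gives
  χ_A(x) = x^5 + 17*x^4 + 114*x^3 + 378*x^2 + 621*x + 405
which factors as (x + 3)^4*(x + 5). The eigenvalues (with algebraic multiplicities) are λ = -5 with multiplicity 1, λ = -3 with multiplicity 4.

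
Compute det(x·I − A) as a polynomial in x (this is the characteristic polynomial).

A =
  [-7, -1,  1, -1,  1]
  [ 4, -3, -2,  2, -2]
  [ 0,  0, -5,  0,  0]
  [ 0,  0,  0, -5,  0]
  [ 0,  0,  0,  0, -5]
x^5 + 25*x^4 + 250*x^3 + 1250*x^2 + 3125*x + 3125

Expanding det(x·I − A) (e.g. by cofactor expansion or by noting that A is similar to its Jordan form J, which has the same characteristic polynomial as A) gives
  χ_A(x) = x^5 + 25*x^4 + 250*x^3 + 1250*x^2 + 3125*x + 3125
which factors as (x + 5)^5. The eigenvalues (with algebraic multiplicities) are λ = -5 with multiplicity 5.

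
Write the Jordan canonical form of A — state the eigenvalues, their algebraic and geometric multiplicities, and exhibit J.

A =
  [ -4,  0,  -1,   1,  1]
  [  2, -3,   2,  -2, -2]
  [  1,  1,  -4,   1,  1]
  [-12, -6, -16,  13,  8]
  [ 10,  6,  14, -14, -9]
J_3(-3) ⊕ J_1(-3) ⊕ J_1(5)

The characteristic polynomial is
  det(x·I − A) = x^5 + 7*x^4 - 6*x^3 - 162*x^2 - 459*x - 405 = (x - 5)*(x + 3)^4

Eigenvalues and multiplicities (the geometric multiplicity of λ is n − rank(A − λI), which equals the number of Jordan blocks for λ):
  λ = -3: algebraic multiplicity = 4, geometric multiplicity = 2
  λ = 5: algebraic multiplicity = 1, geometric multiplicity = 1

Determining the block sizes for each eigenvalue:
  λ = -3: with am = 4 and gm = 2, the partition is not yet determined (e.g. several partitions of 4 into 2 parts exist). Let N = A − (-3)·I. Computing rank(N^1) = 3, rank(N^2) = 2, rank(N^3) = 1; the number of blocks of size ≥ j is rank(N^{j−1}) − rank(N^j), giving [2, 1, 1]. So we have 1 block(s) of size 3, 1 block(s) of size 1 → block sizes [3, 1]
  λ = 5: one block (gm = 1), so the single block has size am = 1 → block sizes [1]

Assembling the blocks gives a Jordan form
J =
  [-3,  1,  0,  0, 0]
  [ 0, -3,  1,  0, 0]
  [ 0,  0, -3,  0, 0]
  [ 0,  0,  0, -3, 0]
  [ 0,  0,  0,  0, 5]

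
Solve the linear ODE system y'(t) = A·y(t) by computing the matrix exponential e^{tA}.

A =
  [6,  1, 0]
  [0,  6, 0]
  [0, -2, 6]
e^{tA} =
  [exp(6*t), t*exp(6*t), 0]
  [0, exp(6*t), 0]
  [0, -2*t*exp(6*t), exp(6*t)]

Strategy: write A = P · J · P⁻¹ where J is a Jordan canonical form, so e^{tA} = P · e^{tJ} · P⁻¹, and e^{tJ} can be computed block-by-block.

A has Jordan form
J =
  [6, 1, 0]
  [0, 6, 0]
  [0, 0, 6]
(up to reordering of blocks).

Per-block formulas:
  For a 2×2 Jordan block J_2(6): exp(t · J_2(6)) = e^(6t)·(I + t·N), where N is the 2×2 nilpotent shift.
  For a 1×1 block at λ = 6: exp(t · [6]) = [e^(6t)].

After assembling e^{tJ} and conjugating by P, we get:

e^{tA} =
  [exp(6*t), t*exp(6*t), 0]
  [0, exp(6*t), 0]
  [0, -2*t*exp(6*t), exp(6*t)]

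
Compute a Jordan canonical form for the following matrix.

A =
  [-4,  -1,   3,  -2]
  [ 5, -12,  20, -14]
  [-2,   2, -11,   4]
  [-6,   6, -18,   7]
J_3(-5) ⊕ J_1(-5)

The characteristic polynomial is
  det(x·I − A) = x^4 + 20*x^3 + 150*x^2 + 500*x + 625 = (x + 5)^4

Eigenvalues and multiplicities (the geometric multiplicity of λ is n − rank(A − λI), which equals the number of Jordan blocks for λ):
  λ = -5: algebraic multiplicity = 4, geometric multiplicity = 2

Determining the block sizes for each eigenvalue:
  λ = -5: with am = 4 and gm = 2, the partition is not yet determined (e.g. several partitions of 4 into 2 parts exist). Let N = A − (-5)·I. Computing rank(N^1) = 2, rank(N^2) = 1, rank(N^3) = 0; the number of blocks of size ≥ j is rank(N^{j−1}) − rank(N^j), giving [2, 1, 1]. So we have 1 block(s) of size 3, 1 block(s) of size 1 → block sizes [3, 1]

Assembling the blocks gives a Jordan form
J =
  [-5,  1,  0,  0]
  [ 0, -5,  1,  0]
  [ 0,  0, -5,  0]
  [ 0,  0,  0, -5]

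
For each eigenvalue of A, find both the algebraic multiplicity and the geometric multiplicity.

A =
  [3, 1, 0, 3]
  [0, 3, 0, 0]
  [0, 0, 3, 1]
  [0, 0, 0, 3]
λ = 3: alg = 4, geom = 2

Step 1 — factor the characteristic polynomial to read off the algebraic multiplicities:
  χ_A(x) = (x - 3)^4

Step 2 — compute geometric multiplicities via the rank-nullity identity g(λ) = n − rank(A − λI):
  rank(A − (3)·I) = 2, so dim ker(A − (3)·I) = n − 2 = 2

Summary:
  λ = 3: algebraic multiplicity = 4, geometric multiplicity = 2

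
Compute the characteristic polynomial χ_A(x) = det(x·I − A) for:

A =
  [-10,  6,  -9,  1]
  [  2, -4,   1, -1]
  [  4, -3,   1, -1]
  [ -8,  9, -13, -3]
x^4 + 16*x^3 + 96*x^2 + 256*x + 256

Expanding det(x·I − A) (e.g. by cofactor expansion or by noting that A is similar to its Jordan form J, which has the same characteristic polynomial as A) gives
  χ_A(x) = x^4 + 16*x^3 + 96*x^2 + 256*x + 256
which factors as (x + 4)^4. The eigenvalues (with algebraic multiplicities) are λ = -4 with multiplicity 4.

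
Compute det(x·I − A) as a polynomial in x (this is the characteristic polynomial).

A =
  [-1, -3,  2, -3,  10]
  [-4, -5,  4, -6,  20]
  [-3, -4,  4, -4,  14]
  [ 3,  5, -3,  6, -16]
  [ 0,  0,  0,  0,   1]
x^5 - 5*x^4 + 10*x^3 - 10*x^2 + 5*x - 1

Expanding det(x·I − A) (e.g. by cofactor expansion or by noting that A is similar to its Jordan form J, which has the same characteristic polynomial as A) gives
  χ_A(x) = x^5 - 5*x^4 + 10*x^3 - 10*x^2 + 5*x - 1
which factors as (x - 1)^5. The eigenvalues (with algebraic multiplicities) are λ = 1 with multiplicity 5.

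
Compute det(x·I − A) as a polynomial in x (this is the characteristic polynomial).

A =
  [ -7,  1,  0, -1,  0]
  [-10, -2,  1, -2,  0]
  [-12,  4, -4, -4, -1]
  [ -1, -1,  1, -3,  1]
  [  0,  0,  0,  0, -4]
x^5 + 20*x^4 + 160*x^3 + 640*x^2 + 1280*x + 1024

Expanding det(x·I − A) (e.g. by cofactor expansion or by noting that A is similar to its Jordan form J, which has the same characteristic polynomial as A) gives
  χ_A(x) = x^5 + 20*x^4 + 160*x^3 + 640*x^2 + 1280*x + 1024
which factors as (x + 4)^5. The eigenvalues (with algebraic multiplicities) are λ = -4 with multiplicity 5.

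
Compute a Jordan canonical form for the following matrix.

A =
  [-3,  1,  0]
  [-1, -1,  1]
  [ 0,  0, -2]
J_3(-2)

The characteristic polynomial is
  det(x·I − A) = x^3 + 6*x^2 + 12*x + 8 = (x + 2)^3

Eigenvalues and multiplicities (the geometric multiplicity of λ is n − rank(A − λI), which equals the number of Jordan blocks for λ):
  λ = -2: algebraic multiplicity = 3, geometric multiplicity = 1

Determining the block sizes for each eigenvalue:
  λ = -2: one block (gm = 1), so the single block has size am = 3 → block sizes [3]

Assembling the blocks gives a Jordan form
J =
  [-2,  1,  0]
  [ 0, -2,  1]
  [ 0,  0, -2]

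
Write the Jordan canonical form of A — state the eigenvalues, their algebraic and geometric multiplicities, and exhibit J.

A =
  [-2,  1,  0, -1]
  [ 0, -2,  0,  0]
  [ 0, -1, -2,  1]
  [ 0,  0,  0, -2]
J_2(-2) ⊕ J_1(-2) ⊕ J_1(-2)

The characteristic polynomial is
  det(x·I − A) = x^4 + 8*x^3 + 24*x^2 + 32*x + 16 = (x + 2)^4

Eigenvalues and multiplicities (the geometric multiplicity of λ is n − rank(A − λI), which equals the number of Jordan blocks for λ):
  λ = -2: algebraic multiplicity = 4, geometric multiplicity = 3

Determining the block sizes for each eigenvalue:
  λ = -2: 3 blocks summing to 4 forces exactly one block of size 2 and the rest size 1 → block sizes [2, 1, 1]

Assembling the blocks gives a Jordan form
J =
  [-2,  1,  0,  0]
  [ 0, -2,  0,  0]
  [ 0,  0, -2,  0]
  [ 0,  0,  0, -2]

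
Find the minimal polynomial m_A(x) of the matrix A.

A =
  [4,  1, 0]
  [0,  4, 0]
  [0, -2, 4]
x^2 - 8*x + 16

The characteristic polynomial is χ_A(x) = (x - 4)^3, so the eigenvalues are known. The minimal polynomial is
  m_A(x) = Π_λ (x − λ)^{k_λ}
where k_λ is the size of the *largest* Jordan block for λ (equivalently, the smallest k with (A − λI)^k v = 0 for every generalised eigenvector v of λ).

  λ = 4: largest Jordan block has size 2, contributing (x − 4)^2

So m_A(x) = (x - 4)^2 = x^2 - 8*x + 16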